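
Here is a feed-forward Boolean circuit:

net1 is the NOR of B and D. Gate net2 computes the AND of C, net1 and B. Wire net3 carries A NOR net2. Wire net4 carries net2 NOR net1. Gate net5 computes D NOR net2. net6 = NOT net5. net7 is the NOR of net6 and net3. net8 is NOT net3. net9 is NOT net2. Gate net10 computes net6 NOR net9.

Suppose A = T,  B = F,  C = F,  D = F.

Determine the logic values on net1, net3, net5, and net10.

net1 = T, net3 = F, net5 = T, net10 = F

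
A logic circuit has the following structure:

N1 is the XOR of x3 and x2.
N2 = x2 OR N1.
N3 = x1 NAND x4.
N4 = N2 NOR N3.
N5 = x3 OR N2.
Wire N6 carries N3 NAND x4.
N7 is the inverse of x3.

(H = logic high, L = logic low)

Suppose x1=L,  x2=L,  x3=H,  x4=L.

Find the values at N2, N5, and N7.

N2 = H, N5 = H, N7 = L

N1 = x3 XOR x2 = H XOR L = H
N2 = x2 OR N1 = L OR H = H
N5 = x3 OR N2 = H OR H = H
N7 = NOT x3 = NOT H = L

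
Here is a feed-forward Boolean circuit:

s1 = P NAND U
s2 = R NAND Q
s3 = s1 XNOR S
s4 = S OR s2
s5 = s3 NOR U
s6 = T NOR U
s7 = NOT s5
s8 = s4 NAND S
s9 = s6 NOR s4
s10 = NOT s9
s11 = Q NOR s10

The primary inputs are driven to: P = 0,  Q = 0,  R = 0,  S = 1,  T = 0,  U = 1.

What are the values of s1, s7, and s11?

s1 = P NAND U = 0 NAND 1 = 1
s2 = R NAND Q = 0 NAND 0 = 1
s3 = s1 XNOR S = 1 XNOR 1 = 1
s4 = S OR s2 = 1 OR 1 = 1
s5 = s3 NOR U = 1 NOR 1 = 0
s6 = T NOR U = 0 NOR 1 = 0
s7 = NOT s5 = NOT 0 = 1
s9 = s6 NOR s4 = 0 NOR 1 = 0
s10 = NOT s9 = NOT 0 = 1
s11 = Q NOR s10 = 0 NOR 1 = 0

s1 = 1  s7 = 1  s11 = 0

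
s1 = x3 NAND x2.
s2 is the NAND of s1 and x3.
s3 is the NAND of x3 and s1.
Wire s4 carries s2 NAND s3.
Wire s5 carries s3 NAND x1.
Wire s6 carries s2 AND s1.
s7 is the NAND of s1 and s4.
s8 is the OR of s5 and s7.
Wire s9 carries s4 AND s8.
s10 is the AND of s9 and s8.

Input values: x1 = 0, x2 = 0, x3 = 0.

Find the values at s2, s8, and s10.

s1 = x3 NAND x2 = 0 NAND 0 = 1
s2 = s1 NAND x3 = 1 NAND 0 = 1
s3 = x3 NAND s1 = 0 NAND 1 = 1
s4 = s2 NAND s3 = 1 NAND 1 = 0
s5 = s3 NAND x1 = 1 NAND 0 = 1
s7 = s1 NAND s4 = 1 NAND 0 = 1
s8 = s5 OR s7 = 1 OR 1 = 1
s9 = s4 AND s8 = 0 AND 1 = 0
s10 = s9 AND s8 = 0 AND 1 = 0

s2 = 1, s8 = 1, s10 = 0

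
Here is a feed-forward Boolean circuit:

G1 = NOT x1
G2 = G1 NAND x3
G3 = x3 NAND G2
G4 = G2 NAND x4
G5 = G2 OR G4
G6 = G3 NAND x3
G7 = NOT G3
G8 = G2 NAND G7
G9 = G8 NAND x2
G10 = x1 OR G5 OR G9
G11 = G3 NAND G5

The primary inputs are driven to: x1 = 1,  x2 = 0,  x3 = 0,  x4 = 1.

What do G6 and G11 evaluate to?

G6 = 1, G11 = 0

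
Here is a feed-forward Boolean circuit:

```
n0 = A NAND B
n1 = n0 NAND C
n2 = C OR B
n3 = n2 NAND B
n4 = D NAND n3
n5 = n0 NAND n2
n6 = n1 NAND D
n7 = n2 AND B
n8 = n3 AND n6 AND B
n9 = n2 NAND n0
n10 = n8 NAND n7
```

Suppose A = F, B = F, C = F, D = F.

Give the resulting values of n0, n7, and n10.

n0 = T; n7 = F; n10 = T

n0 = A NAND B = F NAND F = T
n1 = n0 NAND C = T NAND F = T
n2 = C OR B = F OR F = F
n3 = n2 NAND B = F NAND F = T
n6 = n1 NAND D = T NAND F = T
n7 = n2 AND B = F AND F = F
n8 = n3 AND n6 AND B = T AND T AND F = F
n10 = n8 NAND n7 = F NAND F = T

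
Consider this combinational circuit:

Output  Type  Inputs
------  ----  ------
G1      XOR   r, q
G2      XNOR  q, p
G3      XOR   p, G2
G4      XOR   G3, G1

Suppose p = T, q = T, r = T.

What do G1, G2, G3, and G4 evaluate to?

G1 = r XOR q = T XOR T = F
G2 = q XNOR p = T XNOR T = T
G3 = p XOR G2 = T XOR T = F
G4 = G3 XOR G1 = F XOR F = F

G1 = F  G2 = T  G3 = F  G4 = F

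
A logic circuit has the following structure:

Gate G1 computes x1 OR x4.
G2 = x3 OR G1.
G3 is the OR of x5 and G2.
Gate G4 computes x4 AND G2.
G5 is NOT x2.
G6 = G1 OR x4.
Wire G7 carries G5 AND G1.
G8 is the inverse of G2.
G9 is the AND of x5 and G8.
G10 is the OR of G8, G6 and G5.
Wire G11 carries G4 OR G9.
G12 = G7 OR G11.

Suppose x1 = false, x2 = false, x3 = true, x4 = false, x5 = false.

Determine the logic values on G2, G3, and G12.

G1 = x1 OR x4 = false OR false = false
G2 = x3 OR G1 = true OR false = true
G3 = x5 OR G2 = false OR true = true
G4 = x4 AND G2 = false AND true = false
G5 = NOT x2 = NOT false = true
G7 = G5 AND G1 = true AND false = false
G8 = NOT G2 = NOT true = false
G9 = x5 AND G8 = false AND false = false
G11 = G4 OR G9 = false OR false = false
G12 = G7 OR G11 = false OR false = false

G2 = true, G3 = true, G12 = false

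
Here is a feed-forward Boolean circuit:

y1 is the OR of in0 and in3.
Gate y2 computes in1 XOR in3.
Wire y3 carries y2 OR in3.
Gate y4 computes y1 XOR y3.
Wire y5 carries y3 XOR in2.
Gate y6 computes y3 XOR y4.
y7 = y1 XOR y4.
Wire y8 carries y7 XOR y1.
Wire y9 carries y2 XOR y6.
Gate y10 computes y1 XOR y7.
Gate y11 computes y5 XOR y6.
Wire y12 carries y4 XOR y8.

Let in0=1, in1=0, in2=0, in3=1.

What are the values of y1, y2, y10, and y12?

y1 = in0 OR in3 = 1 OR 1 = 1
y2 = in1 XOR in3 = 0 XOR 1 = 1
y3 = y2 OR in3 = 1 OR 1 = 1
y4 = y1 XOR y3 = 1 XOR 1 = 0
y7 = y1 XOR y4 = 1 XOR 0 = 1
y8 = y7 XOR y1 = 1 XOR 1 = 0
y10 = y1 XOR y7 = 1 XOR 1 = 0
y12 = y4 XOR y8 = 0 XOR 0 = 0

y1 = 1  y2 = 1  y10 = 0  y12 = 0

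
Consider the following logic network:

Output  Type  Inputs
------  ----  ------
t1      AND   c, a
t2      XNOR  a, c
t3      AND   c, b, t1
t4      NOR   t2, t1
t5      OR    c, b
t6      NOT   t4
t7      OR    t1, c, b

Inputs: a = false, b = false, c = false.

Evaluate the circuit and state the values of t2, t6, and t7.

t1 = c AND a = false AND false = false
t2 = a XNOR c = false XNOR false = true
t4 = t2 NOR t1 = true NOR false = false
t6 = NOT t4 = NOT false = true
t7 = t1 OR c OR b = false OR false OR false = false

t2 = true, t6 = true, t7 = false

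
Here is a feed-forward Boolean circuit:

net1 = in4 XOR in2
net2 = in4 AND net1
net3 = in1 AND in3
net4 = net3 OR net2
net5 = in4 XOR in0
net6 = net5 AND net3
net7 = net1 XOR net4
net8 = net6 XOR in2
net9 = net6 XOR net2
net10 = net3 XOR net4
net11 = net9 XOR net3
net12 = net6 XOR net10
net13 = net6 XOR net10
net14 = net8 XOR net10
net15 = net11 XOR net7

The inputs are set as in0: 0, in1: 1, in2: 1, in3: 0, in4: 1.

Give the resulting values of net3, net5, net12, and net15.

net3 = 0, net5 = 1, net12 = 0, net15 = 0

net1 = in4 XOR in2 = 1 XOR 1 = 0
net2 = in4 AND net1 = 1 AND 0 = 0
net3 = in1 AND in3 = 1 AND 0 = 0
net4 = net3 OR net2 = 0 OR 0 = 0
net5 = in4 XOR in0 = 1 XOR 0 = 1
net6 = net5 AND net3 = 1 AND 0 = 0
net7 = net1 XOR net4 = 0 XOR 0 = 0
net9 = net6 XOR net2 = 0 XOR 0 = 0
net10 = net3 XOR net4 = 0 XOR 0 = 0
net11 = net9 XOR net3 = 0 XOR 0 = 0
net12 = net6 XOR net10 = 0 XOR 0 = 0
net15 = net11 XOR net7 = 0 XOR 0 = 0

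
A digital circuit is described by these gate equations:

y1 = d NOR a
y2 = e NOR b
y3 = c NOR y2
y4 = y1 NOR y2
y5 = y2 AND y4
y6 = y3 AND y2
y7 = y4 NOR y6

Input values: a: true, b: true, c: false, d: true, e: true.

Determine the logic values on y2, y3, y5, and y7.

y2 = false, y3 = true, y5 = false, y7 = false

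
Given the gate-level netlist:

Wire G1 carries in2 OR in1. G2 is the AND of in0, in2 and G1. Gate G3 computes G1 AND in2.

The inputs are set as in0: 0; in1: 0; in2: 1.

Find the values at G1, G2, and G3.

G1 = 1  G2 = 0  G3 = 1

G1 = in2 OR in1 = 1 OR 0 = 1
G2 = in0 AND in2 AND G1 = 0 AND 1 AND 1 = 0
G3 = G1 AND in2 = 1 AND 1 = 1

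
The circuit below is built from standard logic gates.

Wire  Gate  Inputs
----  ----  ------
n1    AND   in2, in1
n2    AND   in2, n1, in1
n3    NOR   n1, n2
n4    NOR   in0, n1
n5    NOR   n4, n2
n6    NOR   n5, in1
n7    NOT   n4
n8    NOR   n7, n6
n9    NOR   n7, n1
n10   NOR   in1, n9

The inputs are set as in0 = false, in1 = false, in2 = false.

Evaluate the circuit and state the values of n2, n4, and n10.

n1 = in2 AND in1 = false AND false = false
n2 = in2 AND n1 AND in1 = false AND false AND false = false
n4 = in0 NOR n1 = false NOR false = true
n7 = NOT n4 = NOT true = false
n9 = n7 NOR n1 = false NOR false = true
n10 = in1 NOR n9 = false NOR true = false

n2 = false; n4 = true; n10 = false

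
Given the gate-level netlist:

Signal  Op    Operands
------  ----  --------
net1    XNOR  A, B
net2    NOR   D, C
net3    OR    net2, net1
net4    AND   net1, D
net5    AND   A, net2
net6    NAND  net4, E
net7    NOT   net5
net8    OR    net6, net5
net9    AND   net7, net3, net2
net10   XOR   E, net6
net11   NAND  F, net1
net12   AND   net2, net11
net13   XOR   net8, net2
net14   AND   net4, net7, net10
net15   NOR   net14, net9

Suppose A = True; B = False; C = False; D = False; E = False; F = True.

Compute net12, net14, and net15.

net12 = True; net14 = False; net15 = True

net1 = A XNOR B = True XNOR False = False
net2 = D NOR C = False NOR False = True
net3 = net2 OR net1 = True OR False = True
net4 = net1 AND D = False AND False = False
net5 = A AND net2 = True AND True = True
net6 = net4 NAND E = False NAND False = True
net7 = NOT net5 = NOT True = False
net9 = net7 AND net3 AND net2 = False AND True AND True = False
net10 = E XOR net6 = False XOR True = True
net11 = F NAND net1 = True NAND False = True
net12 = net2 AND net11 = True AND True = True
net14 = net4 AND net7 AND net10 = False AND False AND True = False
net15 = net14 NOR net9 = False NOR False = True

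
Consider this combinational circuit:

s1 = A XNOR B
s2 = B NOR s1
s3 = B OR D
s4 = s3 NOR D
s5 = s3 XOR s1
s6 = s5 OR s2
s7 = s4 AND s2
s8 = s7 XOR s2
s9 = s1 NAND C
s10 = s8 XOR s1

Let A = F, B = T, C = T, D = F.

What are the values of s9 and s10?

s9 = T, s10 = F

s1 = A XNOR B = F XNOR T = F
s2 = B NOR s1 = T NOR F = F
s3 = B OR D = T OR F = T
s4 = s3 NOR D = T NOR F = F
s7 = s4 AND s2 = F AND F = F
s8 = s7 XOR s2 = F XOR F = F
s9 = s1 NAND C = F NAND T = T
s10 = s8 XOR s1 = F XOR F = F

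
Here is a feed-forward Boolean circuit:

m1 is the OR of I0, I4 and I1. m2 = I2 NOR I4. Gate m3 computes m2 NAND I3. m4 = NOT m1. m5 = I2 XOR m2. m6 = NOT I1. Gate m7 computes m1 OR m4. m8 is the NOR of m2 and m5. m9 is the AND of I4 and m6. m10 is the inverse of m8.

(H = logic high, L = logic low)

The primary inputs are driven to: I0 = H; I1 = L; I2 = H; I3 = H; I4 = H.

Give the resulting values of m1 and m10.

m1 = I0 OR I4 OR I1 = H OR H OR L = H
m2 = I2 NOR I4 = H NOR H = L
m5 = I2 XOR m2 = H XOR L = H
m8 = m2 NOR m5 = L NOR H = L
m10 = NOT m8 = NOT L = H

m1 = H; m10 = H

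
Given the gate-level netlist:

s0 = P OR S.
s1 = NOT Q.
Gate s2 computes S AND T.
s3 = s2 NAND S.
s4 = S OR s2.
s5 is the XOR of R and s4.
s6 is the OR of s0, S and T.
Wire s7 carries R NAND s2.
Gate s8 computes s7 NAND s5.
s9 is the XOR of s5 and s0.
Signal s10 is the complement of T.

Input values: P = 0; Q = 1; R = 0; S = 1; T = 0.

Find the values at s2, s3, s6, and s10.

s0 = P OR S = 0 OR 1 = 1
s2 = S AND T = 1 AND 0 = 0
s3 = s2 NAND S = 0 NAND 1 = 1
s6 = s0 OR S OR T = 1 OR 1 OR 0 = 1
s10 = NOT T = NOT 0 = 1

s2 = 0; s3 = 1; s6 = 1; s10 = 1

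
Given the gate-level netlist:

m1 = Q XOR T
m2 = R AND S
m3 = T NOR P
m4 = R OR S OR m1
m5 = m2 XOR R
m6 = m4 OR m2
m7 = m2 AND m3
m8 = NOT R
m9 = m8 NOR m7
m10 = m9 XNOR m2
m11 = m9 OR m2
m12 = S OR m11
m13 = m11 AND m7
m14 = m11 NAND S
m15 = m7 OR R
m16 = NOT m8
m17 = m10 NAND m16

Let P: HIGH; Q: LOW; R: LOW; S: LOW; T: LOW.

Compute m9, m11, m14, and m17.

m2 = R AND S = LOW AND LOW = LOW
m3 = T NOR P = LOW NOR HIGH = LOW
m7 = m2 AND m3 = LOW AND LOW = LOW
m8 = NOT R = NOT LOW = HIGH
m9 = m8 NOR m7 = HIGH NOR LOW = LOW
m10 = m9 XNOR m2 = LOW XNOR LOW = HIGH
m11 = m9 OR m2 = LOW OR LOW = LOW
m14 = m11 NAND S = LOW NAND LOW = HIGH
m16 = NOT m8 = NOT HIGH = LOW
m17 = m10 NAND m16 = HIGH NAND LOW = HIGH

m9 = LOW  m11 = LOW  m14 = HIGH  m17 = HIGH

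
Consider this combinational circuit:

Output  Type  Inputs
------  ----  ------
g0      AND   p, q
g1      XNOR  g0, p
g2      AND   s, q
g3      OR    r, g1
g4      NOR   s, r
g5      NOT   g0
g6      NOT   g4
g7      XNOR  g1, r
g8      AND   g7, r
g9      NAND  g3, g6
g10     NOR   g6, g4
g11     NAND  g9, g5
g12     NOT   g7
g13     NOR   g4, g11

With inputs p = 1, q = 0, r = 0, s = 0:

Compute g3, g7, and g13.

g3 = 0, g7 = 1, g13 = 0

g0 = p AND q = 1 AND 0 = 0
g1 = g0 XNOR p = 0 XNOR 1 = 0
g3 = r OR g1 = 0 OR 0 = 0
g4 = s NOR r = 0 NOR 0 = 1
g5 = NOT g0 = NOT 0 = 1
g6 = NOT g4 = NOT 1 = 0
g7 = g1 XNOR r = 0 XNOR 0 = 1
g9 = g3 NAND g6 = 0 NAND 0 = 1
g11 = g9 NAND g5 = 1 NAND 1 = 0
g13 = g4 NOR g11 = 1 NOR 0 = 0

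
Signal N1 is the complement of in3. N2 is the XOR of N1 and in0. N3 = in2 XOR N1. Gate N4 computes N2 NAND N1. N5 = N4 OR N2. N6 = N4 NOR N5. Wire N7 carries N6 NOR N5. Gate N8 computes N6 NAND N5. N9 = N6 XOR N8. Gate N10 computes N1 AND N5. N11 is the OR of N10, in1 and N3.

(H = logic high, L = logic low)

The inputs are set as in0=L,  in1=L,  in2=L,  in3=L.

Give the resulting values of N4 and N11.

N1 = NOT in3 = NOT L = H
N2 = N1 XOR in0 = H XOR L = H
N3 = in2 XOR N1 = L XOR H = H
N4 = N2 NAND N1 = H NAND H = L
N5 = N4 OR N2 = L OR H = H
N10 = N1 AND N5 = H AND H = H
N11 = N10 OR in1 OR N3 = H OR L OR H = H

N4 = L, N11 = H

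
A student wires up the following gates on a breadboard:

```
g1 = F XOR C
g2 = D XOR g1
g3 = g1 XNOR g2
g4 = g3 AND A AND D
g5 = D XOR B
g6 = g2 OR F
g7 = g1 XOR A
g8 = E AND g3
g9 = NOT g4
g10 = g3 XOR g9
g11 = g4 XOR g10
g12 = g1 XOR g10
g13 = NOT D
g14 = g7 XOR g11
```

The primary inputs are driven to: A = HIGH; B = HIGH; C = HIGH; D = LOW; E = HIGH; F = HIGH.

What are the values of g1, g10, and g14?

g1 = F XOR C = HIGH XOR HIGH = LOW
g2 = D XOR g1 = LOW XOR LOW = LOW
g3 = g1 XNOR g2 = LOW XNOR LOW = HIGH
g4 = g3 AND A AND D = HIGH AND HIGH AND LOW = LOW
g7 = g1 XOR A = LOW XOR HIGH = HIGH
g9 = NOT g4 = NOT LOW = HIGH
g10 = g3 XOR g9 = HIGH XOR HIGH = LOW
g11 = g4 XOR g10 = LOW XOR LOW = LOW
g14 = g7 XOR g11 = HIGH XOR LOW = HIGH

g1 = LOW  g10 = LOW  g14 = HIGH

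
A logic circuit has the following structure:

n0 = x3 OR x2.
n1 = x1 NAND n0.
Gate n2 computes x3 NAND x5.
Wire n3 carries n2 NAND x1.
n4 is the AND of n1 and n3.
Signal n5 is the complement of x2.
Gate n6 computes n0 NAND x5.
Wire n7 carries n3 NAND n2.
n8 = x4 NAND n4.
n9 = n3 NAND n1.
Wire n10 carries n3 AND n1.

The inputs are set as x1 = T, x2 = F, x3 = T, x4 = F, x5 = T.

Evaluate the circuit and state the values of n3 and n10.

n3 = T; n10 = F

n0 = x3 OR x2 = T OR F = T
n1 = x1 NAND n0 = T NAND T = F
n2 = x3 NAND x5 = T NAND T = F
n3 = n2 NAND x1 = F NAND T = T
n10 = n3 AND n1 = T AND F = F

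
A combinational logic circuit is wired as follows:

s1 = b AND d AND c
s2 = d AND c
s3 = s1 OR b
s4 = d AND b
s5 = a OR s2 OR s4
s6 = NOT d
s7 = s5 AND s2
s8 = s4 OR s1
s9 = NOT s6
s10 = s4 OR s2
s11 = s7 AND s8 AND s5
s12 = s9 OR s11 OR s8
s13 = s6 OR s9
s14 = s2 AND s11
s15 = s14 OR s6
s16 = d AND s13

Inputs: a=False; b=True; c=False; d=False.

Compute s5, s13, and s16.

s2 = d AND c = False AND False = False
s4 = d AND b = False AND True = False
s5 = a OR s2 OR s4 = False OR False OR False = False
s6 = NOT d = NOT False = True
s9 = NOT s6 = NOT True = False
s13 = s6 OR s9 = True OR False = True
s16 = d AND s13 = False AND True = False

s5 = False  s13 = True  s16 = False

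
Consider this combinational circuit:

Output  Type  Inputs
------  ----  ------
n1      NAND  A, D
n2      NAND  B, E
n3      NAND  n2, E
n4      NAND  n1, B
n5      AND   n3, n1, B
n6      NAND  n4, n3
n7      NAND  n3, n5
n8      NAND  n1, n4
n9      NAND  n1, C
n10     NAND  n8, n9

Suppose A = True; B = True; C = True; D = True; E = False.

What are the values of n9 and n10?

n9 = True; n10 = False

n1 = A NAND D = True NAND True = False
n4 = n1 NAND B = False NAND True = True
n8 = n1 NAND n4 = False NAND True = True
n9 = n1 NAND C = False NAND True = True
n10 = n8 NAND n9 = True NAND True = False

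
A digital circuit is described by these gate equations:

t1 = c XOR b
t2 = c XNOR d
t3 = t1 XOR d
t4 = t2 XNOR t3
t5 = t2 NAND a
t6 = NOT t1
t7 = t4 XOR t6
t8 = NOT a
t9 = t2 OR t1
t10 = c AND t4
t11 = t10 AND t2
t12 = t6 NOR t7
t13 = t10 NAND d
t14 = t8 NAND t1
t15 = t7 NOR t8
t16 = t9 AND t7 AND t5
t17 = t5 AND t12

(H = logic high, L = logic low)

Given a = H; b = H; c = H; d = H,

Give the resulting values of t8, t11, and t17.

t8 = L, t11 = H, t17 = L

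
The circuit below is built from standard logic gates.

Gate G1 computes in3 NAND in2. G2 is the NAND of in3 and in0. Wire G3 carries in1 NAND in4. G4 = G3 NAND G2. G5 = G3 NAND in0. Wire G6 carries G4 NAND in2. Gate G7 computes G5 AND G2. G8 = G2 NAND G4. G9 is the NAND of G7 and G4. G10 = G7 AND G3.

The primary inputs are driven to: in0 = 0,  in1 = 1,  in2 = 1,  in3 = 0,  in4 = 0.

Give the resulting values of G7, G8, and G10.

G7 = 1; G8 = 1; G10 = 1

G2 = in3 NAND in0 = 0 NAND 0 = 1
G3 = in1 NAND in4 = 1 NAND 0 = 1
G4 = G3 NAND G2 = 1 NAND 1 = 0
G5 = G3 NAND in0 = 1 NAND 0 = 1
G7 = G5 AND G2 = 1 AND 1 = 1
G8 = G2 NAND G4 = 1 NAND 0 = 1
G10 = G7 AND G3 = 1 AND 1 = 1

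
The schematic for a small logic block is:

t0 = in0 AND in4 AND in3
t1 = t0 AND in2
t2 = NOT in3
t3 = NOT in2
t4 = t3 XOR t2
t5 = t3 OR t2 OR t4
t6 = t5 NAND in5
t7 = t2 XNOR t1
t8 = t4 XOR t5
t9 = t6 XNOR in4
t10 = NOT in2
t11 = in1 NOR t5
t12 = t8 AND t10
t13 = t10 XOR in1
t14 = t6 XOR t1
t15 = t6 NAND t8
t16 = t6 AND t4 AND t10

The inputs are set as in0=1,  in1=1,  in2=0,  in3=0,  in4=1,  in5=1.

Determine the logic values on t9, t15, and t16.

t9 = 0, t15 = 1, t16 = 0

t2 = NOT in3 = NOT 0 = 1
t3 = NOT in2 = NOT 0 = 1
t4 = t3 XOR t2 = 1 XOR 1 = 0
t5 = t3 OR t2 OR t4 = 1 OR 1 OR 0 = 1
t6 = t5 NAND in5 = 1 NAND 1 = 0
t8 = t4 XOR t5 = 0 XOR 1 = 1
t9 = t6 XNOR in4 = 0 XNOR 1 = 0
t10 = NOT in2 = NOT 0 = 1
t15 = t6 NAND t8 = 0 NAND 1 = 1
t16 = t6 AND t4 AND t10 = 0 AND 0 AND 1 = 0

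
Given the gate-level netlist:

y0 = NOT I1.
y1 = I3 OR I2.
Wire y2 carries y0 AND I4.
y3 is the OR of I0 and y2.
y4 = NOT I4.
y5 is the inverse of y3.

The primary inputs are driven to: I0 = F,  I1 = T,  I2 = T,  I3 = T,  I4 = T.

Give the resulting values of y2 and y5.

y2 = F, y5 = T

y0 = NOT I1 = NOT T = F
y2 = y0 AND I4 = F AND T = F
y3 = I0 OR y2 = F OR F = F
y5 = NOT y3 = NOT F = T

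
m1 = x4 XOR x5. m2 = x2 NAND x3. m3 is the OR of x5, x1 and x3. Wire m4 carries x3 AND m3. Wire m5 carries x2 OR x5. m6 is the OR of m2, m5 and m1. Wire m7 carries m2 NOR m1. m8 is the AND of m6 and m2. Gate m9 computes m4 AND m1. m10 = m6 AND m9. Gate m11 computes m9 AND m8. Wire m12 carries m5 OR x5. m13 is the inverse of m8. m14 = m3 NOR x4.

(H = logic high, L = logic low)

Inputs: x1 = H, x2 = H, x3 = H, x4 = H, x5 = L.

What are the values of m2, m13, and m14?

m2 = L, m13 = H, m14 = L

m1 = x4 XOR x5 = H XOR L = H
m2 = x2 NAND x3 = H NAND H = L
m3 = x5 OR x1 OR x3 = L OR H OR H = H
m5 = x2 OR x5 = H OR L = H
m6 = m2 OR m5 OR m1 = L OR H OR H = H
m8 = m6 AND m2 = H AND L = L
m13 = NOT m8 = NOT L = H
m14 = m3 NOR x4 = H NOR H = L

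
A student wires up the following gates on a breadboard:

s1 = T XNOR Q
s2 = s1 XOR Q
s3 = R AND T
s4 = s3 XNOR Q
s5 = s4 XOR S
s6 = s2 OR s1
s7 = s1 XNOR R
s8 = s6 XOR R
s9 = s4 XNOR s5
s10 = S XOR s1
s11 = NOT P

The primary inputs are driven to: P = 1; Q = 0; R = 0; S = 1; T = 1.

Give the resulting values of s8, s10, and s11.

s8 = 0  s10 = 1  s11 = 0

s1 = T XNOR Q = 1 XNOR 0 = 0
s2 = s1 XOR Q = 0 XOR 0 = 0
s6 = s2 OR s1 = 0 OR 0 = 0
s8 = s6 XOR R = 0 XOR 0 = 0
s10 = S XOR s1 = 1 XOR 0 = 1
s11 = NOT P = NOT 1 = 0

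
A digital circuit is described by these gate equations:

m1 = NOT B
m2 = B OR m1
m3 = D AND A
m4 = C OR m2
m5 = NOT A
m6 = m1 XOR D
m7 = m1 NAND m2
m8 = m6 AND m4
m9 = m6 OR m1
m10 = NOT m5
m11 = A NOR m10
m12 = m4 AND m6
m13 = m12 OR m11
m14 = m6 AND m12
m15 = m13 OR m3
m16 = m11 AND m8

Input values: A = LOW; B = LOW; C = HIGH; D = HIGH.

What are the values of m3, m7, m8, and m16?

m3 = LOW; m7 = LOW; m8 = LOW; m16 = LOW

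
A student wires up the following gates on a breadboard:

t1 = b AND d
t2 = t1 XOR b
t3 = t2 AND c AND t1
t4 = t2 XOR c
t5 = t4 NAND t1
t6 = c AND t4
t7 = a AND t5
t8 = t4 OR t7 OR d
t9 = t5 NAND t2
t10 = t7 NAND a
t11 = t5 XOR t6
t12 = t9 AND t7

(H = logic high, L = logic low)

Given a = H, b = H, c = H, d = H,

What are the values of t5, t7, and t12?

t5 = L; t7 = L; t12 = L

t1 = b AND d = H AND H = H
t2 = t1 XOR b = H XOR H = L
t4 = t2 XOR c = L XOR H = H
t5 = t4 NAND t1 = H NAND H = L
t7 = a AND t5 = H AND L = L
t9 = t5 NAND t2 = L NAND L = H
t12 = t9 AND t7 = H AND L = L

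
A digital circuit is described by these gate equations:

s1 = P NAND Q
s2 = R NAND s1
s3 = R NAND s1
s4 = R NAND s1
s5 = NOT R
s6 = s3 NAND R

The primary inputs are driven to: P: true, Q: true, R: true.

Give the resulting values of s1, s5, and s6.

s1 = P NAND Q = true NAND true = false
s3 = R NAND s1 = true NAND false = true
s5 = NOT R = NOT true = false
s6 = s3 NAND R = true NAND true = false

s1 = false  s5 = false  s6 = false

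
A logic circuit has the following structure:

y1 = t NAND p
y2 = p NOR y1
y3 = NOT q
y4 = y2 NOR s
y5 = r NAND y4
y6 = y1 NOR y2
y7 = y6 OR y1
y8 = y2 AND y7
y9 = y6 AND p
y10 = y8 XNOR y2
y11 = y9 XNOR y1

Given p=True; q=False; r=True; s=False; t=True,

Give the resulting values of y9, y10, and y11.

y9 = True; y10 = True; y11 = False

y1 = t NAND p = True NAND True = False
y2 = p NOR y1 = True NOR False = False
y6 = y1 NOR y2 = False NOR False = True
y7 = y6 OR y1 = True OR False = True
y8 = y2 AND y7 = False AND True = False
y9 = y6 AND p = True AND True = True
y10 = y8 XNOR y2 = False XNOR False = True
y11 = y9 XNOR y1 = True XNOR False = False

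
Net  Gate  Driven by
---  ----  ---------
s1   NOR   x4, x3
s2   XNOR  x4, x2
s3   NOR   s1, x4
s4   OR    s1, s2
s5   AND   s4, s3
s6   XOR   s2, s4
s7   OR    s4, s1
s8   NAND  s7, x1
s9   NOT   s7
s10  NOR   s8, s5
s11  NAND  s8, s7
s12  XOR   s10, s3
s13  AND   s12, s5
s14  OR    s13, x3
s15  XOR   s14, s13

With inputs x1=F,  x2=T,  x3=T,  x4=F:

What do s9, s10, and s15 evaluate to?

s1 = x4 NOR x3 = F NOR T = F
s2 = x4 XNOR x2 = F XNOR T = F
s3 = s1 NOR x4 = F NOR F = T
s4 = s1 OR s2 = F OR F = F
s5 = s4 AND s3 = F AND T = F
s7 = s4 OR s1 = F OR F = F
s8 = s7 NAND x1 = F NAND F = T
s9 = NOT s7 = NOT F = T
s10 = s8 NOR s5 = T NOR F = F
s12 = s10 XOR s3 = F XOR T = T
s13 = s12 AND s5 = T AND F = F
s14 = s13 OR x3 = F OR T = T
s15 = s14 XOR s13 = T XOR F = T

s9 = T; s10 = F; s15 = T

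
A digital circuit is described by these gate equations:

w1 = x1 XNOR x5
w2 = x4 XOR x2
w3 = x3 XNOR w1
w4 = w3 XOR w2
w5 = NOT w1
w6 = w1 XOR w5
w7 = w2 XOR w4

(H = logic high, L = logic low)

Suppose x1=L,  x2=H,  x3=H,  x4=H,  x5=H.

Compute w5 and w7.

w5 = H, w7 = L

w1 = x1 XNOR x5 = L XNOR H = L
w2 = x4 XOR x2 = H XOR H = L
w3 = x3 XNOR w1 = H XNOR L = L
w4 = w3 XOR w2 = L XOR L = L
w5 = NOT w1 = NOT L = H
w7 = w2 XOR w4 = L XOR L = L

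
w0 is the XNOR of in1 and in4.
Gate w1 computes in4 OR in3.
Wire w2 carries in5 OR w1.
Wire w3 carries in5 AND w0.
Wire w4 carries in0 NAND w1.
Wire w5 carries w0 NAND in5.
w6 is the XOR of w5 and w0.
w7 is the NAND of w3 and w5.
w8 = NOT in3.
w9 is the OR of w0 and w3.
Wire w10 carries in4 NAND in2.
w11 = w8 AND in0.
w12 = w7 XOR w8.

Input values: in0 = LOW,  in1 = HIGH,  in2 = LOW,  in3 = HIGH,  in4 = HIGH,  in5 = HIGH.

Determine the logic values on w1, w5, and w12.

w1 = HIGH, w5 = LOW, w12 = HIGH

w0 = in1 XNOR in4 = HIGH XNOR HIGH = HIGH
w1 = in4 OR in3 = HIGH OR HIGH = HIGH
w3 = in5 AND w0 = HIGH AND HIGH = HIGH
w5 = w0 NAND in5 = HIGH NAND HIGH = LOW
w7 = w3 NAND w5 = HIGH NAND LOW = HIGH
w8 = NOT in3 = NOT HIGH = LOW
w12 = w7 XOR w8 = HIGH XOR LOW = HIGH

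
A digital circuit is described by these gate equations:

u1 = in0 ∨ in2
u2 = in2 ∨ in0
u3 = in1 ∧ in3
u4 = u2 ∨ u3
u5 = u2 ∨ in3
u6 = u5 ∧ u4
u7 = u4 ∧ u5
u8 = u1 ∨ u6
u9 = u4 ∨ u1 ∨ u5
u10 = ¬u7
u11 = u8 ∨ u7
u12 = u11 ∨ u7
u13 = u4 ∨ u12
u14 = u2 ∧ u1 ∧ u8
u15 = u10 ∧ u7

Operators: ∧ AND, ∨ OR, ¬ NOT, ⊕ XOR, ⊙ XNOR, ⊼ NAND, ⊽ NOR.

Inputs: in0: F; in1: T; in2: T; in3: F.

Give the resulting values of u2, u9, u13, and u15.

u1 = in0 OR in2 = F OR T = T
u2 = in2 OR in0 = T OR F = T
u3 = in1 AND in3 = T AND F = F
u4 = u2 OR u3 = T OR F = T
u5 = u2 OR in3 = T OR F = T
u6 = u5 AND u4 = T AND T = T
u7 = u4 AND u5 = T AND T = T
u8 = u1 OR u6 = T OR T = T
u9 = u4 OR u1 OR u5 = T OR T OR T = T
u10 = NOT u7 = NOT T = F
u11 = u8 OR u7 = T OR T = T
u12 = u11 OR u7 = T OR T = T
u13 = u4 OR u12 = T OR T = T
u15 = u10 AND u7 = F AND T = F

u2 = T; u9 = T; u13 = T; u15 = F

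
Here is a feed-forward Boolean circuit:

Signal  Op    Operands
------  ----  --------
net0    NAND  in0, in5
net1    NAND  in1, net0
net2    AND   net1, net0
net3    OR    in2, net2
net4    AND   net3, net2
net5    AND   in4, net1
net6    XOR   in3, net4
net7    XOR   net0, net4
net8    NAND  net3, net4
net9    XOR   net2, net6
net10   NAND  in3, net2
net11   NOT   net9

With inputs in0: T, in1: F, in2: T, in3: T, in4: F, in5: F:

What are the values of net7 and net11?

net7 = F, net11 = F

net0 = in0 NAND in5 = T NAND F = T
net1 = in1 NAND net0 = F NAND T = T
net2 = net1 AND net0 = T AND T = T
net3 = in2 OR net2 = T OR T = T
net4 = net3 AND net2 = T AND T = T
net6 = in3 XOR net4 = T XOR T = F
net7 = net0 XOR net4 = T XOR T = F
net9 = net2 XOR net6 = T XOR F = T
net11 = NOT net9 = NOT T = F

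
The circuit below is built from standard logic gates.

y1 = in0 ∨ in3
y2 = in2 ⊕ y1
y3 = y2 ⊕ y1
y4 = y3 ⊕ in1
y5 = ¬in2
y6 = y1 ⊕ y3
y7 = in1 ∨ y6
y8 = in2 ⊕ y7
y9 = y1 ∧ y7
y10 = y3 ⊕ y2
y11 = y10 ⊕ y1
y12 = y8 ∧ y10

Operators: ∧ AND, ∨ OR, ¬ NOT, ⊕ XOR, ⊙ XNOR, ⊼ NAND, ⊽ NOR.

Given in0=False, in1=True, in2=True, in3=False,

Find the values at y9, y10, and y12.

y9 = False, y10 = False, y12 = False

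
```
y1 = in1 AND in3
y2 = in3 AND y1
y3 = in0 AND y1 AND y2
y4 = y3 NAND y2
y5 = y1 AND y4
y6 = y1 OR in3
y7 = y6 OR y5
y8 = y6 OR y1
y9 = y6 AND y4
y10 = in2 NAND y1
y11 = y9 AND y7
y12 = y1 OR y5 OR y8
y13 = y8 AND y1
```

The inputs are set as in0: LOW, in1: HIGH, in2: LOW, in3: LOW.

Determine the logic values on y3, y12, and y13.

y3 = LOW; y12 = LOW; y13 = LOW

y1 = in1 AND in3 = HIGH AND LOW = LOW
y2 = in3 AND y1 = LOW AND LOW = LOW
y3 = in0 AND y1 AND y2 = LOW AND LOW AND LOW = LOW
y4 = y3 NAND y2 = LOW NAND LOW = HIGH
y5 = y1 AND y4 = LOW AND HIGH = LOW
y6 = y1 OR in3 = LOW OR LOW = LOW
y8 = y6 OR y1 = LOW OR LOW = LOW
y12 = y1 OR y5 OR y8 = LOW OR LOW OR LOW = LOW
y13 = y8 AND y1 = LOW AND LOW = LOW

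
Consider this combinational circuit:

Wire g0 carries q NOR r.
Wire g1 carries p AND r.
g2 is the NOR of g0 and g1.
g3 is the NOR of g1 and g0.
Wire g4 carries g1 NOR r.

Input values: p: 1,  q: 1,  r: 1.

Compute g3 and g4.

g3 = 0, g4 = 0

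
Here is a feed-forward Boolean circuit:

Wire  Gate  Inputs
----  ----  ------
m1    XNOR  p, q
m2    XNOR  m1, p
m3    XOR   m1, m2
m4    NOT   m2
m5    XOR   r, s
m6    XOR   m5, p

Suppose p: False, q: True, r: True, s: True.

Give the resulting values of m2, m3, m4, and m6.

m1 = p XNOR q = False XNOR True = False
m2 = m1 XNOR p = False XNOR False = True
m3 = m1 XOR m2 = False XOR True = True
m4 = NOT m2 = NOT True = False
m5 = r XOR s = True XOR True = False
m6 = m5 XOR p = False XOR False = False

m2 = True, m3 = True, m4 = False, m6 = False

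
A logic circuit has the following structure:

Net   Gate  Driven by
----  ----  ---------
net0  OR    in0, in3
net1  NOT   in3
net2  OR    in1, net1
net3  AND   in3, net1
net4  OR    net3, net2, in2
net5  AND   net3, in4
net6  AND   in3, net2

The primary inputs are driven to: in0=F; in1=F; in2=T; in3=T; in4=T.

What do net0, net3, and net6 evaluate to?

net0 = T, net3 = F, net6 = F

net0 = in0 OR in3 = F OR T = T
net1 = NOT in3 = NOT T = F
net2 = in1 OR net1 = F OR F = F
net3 = in3 AND net1 = T AND F = F
net6 = in3 AND net2 = T AND F = F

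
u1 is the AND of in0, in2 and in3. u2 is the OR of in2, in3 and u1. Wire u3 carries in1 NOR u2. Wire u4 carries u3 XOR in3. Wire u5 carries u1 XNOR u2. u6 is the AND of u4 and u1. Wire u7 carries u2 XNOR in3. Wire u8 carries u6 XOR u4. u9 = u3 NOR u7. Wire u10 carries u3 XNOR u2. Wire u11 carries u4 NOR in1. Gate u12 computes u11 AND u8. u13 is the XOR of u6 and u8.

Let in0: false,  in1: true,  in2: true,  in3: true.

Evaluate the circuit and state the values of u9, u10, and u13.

u1 = in0 AND in2 AND in3 = false AND true AND true = false
u2 = in2 OR in3 OR u1 = true OR true OR false = true
u3 = in1 NOR u2 = true NOR true = false
u4 = u3 XOR in3 = false XOR true = true
u6 = u4 AND u1 = true AND false = false
u7 = u2 XNOR in3 = true XNOR true = true
u8 = u6 XOR u4 = false XOR true = true
u9 = u3 NOR u7 = false NOR true = false
u10 = u3 XNOR u2 = false XNOR true = false
u13 = u6 XOR u8 = false XOR true = true

u9 = false, u10 = false, u13 = true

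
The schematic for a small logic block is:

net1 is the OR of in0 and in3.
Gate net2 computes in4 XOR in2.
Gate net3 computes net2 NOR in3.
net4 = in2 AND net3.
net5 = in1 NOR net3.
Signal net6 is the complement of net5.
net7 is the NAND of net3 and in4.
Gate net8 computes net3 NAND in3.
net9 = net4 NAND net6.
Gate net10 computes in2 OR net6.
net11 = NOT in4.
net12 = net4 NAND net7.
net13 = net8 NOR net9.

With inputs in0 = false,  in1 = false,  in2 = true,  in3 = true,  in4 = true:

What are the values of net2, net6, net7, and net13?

net2 = false; net6 = false; net7 = true; net13 = false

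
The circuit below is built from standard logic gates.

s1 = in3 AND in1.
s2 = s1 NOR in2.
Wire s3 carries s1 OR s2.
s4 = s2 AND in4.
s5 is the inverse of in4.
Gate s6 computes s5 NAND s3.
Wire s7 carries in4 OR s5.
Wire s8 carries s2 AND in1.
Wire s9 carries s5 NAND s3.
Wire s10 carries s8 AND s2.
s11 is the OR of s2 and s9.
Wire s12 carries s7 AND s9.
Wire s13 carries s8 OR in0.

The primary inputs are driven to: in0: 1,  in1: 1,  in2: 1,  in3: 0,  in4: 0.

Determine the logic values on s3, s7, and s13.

s3 = 0, s7 = 1, s13 = 1

s1 = in3 AND in1 = 0 AND 1 = 0
s2 = s1 NOR in2 = 0 NOR 1 = 0
s3 = s1 OR s2 = 0 OR 0 = 0
s5 = NOT in4 = NOT 0 = 1
s7 = in4 OR s5 = 0 OR 1 = 1
s8 = s2 AND in1 = 0 AND 1 = 0
s13 = s8 OR in0 = 0 OR 1 = 1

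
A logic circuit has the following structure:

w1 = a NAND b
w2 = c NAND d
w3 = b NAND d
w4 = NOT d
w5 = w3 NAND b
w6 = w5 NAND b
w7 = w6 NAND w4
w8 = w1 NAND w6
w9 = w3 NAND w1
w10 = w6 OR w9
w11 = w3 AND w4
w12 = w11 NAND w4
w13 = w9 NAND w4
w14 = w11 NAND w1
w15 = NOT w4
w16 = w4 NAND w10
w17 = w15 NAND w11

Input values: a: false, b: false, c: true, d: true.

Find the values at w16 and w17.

w16 = true  w17 = true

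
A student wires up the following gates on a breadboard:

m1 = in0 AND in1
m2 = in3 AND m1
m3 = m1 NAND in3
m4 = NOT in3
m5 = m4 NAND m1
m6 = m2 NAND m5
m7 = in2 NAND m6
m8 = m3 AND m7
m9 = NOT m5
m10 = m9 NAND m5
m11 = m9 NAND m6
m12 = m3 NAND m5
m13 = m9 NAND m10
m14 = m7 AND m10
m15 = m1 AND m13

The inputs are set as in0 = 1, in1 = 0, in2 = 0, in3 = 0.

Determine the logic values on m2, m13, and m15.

m1 = in0 AND in1 = 1 AND 0 = 0
m2 = in3 AND m1 = 0 AND 0 = 0
m4 = NOT in3 = NOT 0 = 1
m5 = m4 NAND m1 = 1 NAND 0 = 1
m9 = NOT m5 = NOT 1 = 0
m10 = m9 NAND m5 = 0 NAND 1 = 1
m13 = m9 NAND m10 = 0 NAND 1 = 1
m15 = m1 AND m13 = 0 AND 1 = 0

m2 = 0, m13 = 1, m15 = 0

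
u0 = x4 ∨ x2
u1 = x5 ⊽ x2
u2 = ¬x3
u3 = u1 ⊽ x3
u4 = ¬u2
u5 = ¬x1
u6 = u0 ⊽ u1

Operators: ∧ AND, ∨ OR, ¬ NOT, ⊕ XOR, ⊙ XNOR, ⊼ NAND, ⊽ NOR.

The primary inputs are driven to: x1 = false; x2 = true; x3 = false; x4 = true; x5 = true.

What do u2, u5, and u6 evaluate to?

u2 = true, u5 = true, u6 = false

u0 = x4 OR x2 = true OR true = true
u1 = x5 NOR x2 = true NOR true = false
u2 = NOT x3 = NOT false = true
u5 = NOT x1 = NOT false = true
u6 = u0 NOR u1 = true NOR false = false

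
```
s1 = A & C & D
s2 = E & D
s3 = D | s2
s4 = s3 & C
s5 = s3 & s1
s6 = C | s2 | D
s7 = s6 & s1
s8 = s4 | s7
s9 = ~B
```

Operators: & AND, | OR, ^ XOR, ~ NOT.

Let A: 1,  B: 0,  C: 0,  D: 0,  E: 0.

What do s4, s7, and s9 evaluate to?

s4 = 0, s7 = 0, s9 = 1

s1 = A AND C AND D = 1 AND 0 AND 0 = 0
s2 = E AND D = 0 AND 0 = 0
s3 = D OR s2 = 0 OR 0 = 0
s4 = s3 AND C = 0 AND 0 = 0
s6 = C OR s2 OR D = 0 OR 0 OR 0 = 0
s7 = s6 AND s1 = 0 AND 0 = 0
s9 = NOT B = NOT 0 = 1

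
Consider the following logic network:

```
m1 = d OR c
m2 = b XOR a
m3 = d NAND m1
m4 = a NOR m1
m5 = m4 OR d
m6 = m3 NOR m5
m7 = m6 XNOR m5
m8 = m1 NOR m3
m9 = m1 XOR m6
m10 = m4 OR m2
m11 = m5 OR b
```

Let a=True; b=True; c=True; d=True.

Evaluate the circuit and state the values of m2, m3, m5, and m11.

m2 = False  m3 = False  m5 = True  m11 = True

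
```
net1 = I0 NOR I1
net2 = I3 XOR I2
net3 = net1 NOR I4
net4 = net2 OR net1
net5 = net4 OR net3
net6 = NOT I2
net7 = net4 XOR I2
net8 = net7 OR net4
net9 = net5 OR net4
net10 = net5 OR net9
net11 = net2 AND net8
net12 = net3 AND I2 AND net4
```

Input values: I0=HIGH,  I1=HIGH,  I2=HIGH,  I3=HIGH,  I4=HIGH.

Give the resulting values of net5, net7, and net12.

net1 = I0 NOR I1 = HIGH NOR HIGH = LOW
net2 = I3 XOR I2 = HIGH XOR HIGH = LOW
net3 = net1 NOR I4 = LOW NOR HIGH = LOW
net4 = net2 OR net1 = LOW OR LOW = LOW
net5 = net4 OR net3 = LOW OR LOW = LOW
net7 = net4 XOR I2 = LOW XOR HIGH = HIGH
net12 = net3 AND I2 AND net4 = LOW AND HIGH AND LOW = LOW

net5 = LOW  net7 = HIGH  net12 = LOW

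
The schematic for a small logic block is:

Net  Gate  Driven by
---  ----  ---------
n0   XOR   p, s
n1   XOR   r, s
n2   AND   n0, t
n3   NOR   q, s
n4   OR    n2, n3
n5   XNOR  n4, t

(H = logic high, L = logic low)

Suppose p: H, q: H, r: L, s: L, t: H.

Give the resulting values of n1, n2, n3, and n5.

n0 = p XOR s = H XOR L = H
n1 = r XOR s = L XOR L = L
n2 = n0 AND t = H AND H = H
n3 = q NOR s = H NOR L = L
n4 = n2 OR n3 = H OR L = H
n5 = n4 XNOR t = H XNOR H = H

n1 = L; n2 = H; n3 = L; n5 = H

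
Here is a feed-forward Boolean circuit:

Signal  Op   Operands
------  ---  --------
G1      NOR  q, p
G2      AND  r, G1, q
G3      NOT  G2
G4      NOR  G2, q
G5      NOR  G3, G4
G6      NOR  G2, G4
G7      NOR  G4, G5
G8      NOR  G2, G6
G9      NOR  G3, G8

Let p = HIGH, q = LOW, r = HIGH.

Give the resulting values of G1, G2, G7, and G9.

G1 = q NOR p = LOW NOR HIGH = LOW
G2 = r AND G1 AND q = HIGH AND LOW AND LOW = LOW
G3 = NOT G2 = NOT LOW = HIGH
G4 = G2 NOR q = LOW NOR LOW = HIGH
G5 = G3 NOR G4 = HIGH NOR HIGH = LOW
G6 = G2 NOR G4 = LOW NOR HIGH = LOW
G7 = G4 NOR G5 = HIGH NOR LOW = LOW
G8 = G2 NOR G6 = LOW NOR LOW = HIGH
G9 = G3 NOR G8 = HIGH NOR HIGH = LOW

G1 = LOW  G2 = LOW  G7 = LOW  G9 = LOW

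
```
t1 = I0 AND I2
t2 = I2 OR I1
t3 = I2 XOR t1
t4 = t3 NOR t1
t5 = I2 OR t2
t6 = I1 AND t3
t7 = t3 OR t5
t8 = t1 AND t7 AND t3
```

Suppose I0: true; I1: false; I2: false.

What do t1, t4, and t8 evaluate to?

t1 = false, t4 = true, t8 = false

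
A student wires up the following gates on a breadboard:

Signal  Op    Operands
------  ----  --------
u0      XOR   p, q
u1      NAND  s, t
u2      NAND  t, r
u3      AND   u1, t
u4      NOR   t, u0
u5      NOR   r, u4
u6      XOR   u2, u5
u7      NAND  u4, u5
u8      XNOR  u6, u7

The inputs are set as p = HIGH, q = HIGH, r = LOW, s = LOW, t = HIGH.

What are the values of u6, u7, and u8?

u0 = p XOR q = HIGH XOR HIGH = LOW
u2 = t NAND r = HIGH NAND LOW = HIGH
u4 = t NOR u0 = HIGH NOR LOW = LOW
u5 = r NOR u4 = LOW NOR LOW = HIGH
u6 = u2 XOR u5 = HIGH XOR HIGH = LOW
u7 = u4 NAND u5 = LOW NAND HIGH = HIGH
u8 = u6 XNOR u7 = LOW XNOR HIGH = LOW

u6 = LOW  u7 = HIGH  u8 = LOW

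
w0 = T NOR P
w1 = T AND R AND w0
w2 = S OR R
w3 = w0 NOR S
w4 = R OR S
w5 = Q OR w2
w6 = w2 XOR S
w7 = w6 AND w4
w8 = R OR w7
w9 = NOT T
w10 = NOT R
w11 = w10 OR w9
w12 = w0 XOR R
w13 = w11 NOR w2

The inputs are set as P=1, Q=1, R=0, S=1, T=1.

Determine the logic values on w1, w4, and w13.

w1 = 0; w4 = 1; w13 = 0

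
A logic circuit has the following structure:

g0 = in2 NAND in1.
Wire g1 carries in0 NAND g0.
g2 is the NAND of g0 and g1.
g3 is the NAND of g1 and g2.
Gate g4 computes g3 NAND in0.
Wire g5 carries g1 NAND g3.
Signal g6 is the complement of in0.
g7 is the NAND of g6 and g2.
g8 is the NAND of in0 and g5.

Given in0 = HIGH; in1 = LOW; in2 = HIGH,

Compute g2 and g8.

g2 = HIGH  g8 = LOW

g0 = in2 NAND in1 = HIGH NAND LOW = HIGH
g1 = in0 NAND g0 = HIGH NAND HIGH = LOW
g2 = g0 NAND g1 = HIGH NAND LOW = HIGH
g3 = g1 NAND g2 = LOW NAND HIGH = HIGH
g5 = g1 NAND g3 = LOW NAND HIGH = HIGH
g8 = in0 NAND g5 = HIGH NAND HIGH = LOW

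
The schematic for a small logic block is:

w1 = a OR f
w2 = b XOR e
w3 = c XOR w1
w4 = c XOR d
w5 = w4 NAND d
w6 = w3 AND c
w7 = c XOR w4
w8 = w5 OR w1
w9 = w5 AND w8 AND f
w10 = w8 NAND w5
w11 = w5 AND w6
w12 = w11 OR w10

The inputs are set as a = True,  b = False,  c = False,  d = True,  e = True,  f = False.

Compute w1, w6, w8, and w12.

w1 = True  w6 = False  w8 = True  w12 = True

w1 = a OR f = True OR False = True
w3 = c XOR w1 = False XOR True = True
w4 = c XOR d = False XOR True = True
w5 = w4 NAND d = True NAND True = False
w6 = w3 AND c = True AND False = False
w8 = w5 OR w1 = False OR True = True
w10 = w8 NAND w5 = True NAND False = True
w11 = w5 AND w6 = False AND False = False
w12 = w11 OR w10 = False OR True = True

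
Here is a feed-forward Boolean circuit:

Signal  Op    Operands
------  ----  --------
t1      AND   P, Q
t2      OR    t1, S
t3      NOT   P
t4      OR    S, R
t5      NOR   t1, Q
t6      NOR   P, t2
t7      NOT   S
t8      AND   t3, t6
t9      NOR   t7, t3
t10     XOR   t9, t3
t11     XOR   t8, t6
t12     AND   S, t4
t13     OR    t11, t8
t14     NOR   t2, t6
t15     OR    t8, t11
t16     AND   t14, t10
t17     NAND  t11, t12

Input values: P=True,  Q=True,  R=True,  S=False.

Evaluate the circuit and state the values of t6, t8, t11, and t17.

t1 = P AND Q = True AND True = True
t2 = t1 OR S = True OR False = True
t3 = NOT P = NOT True = False
t4 = S OR R = False OR True = True
t6 = P NOR t2 = True NOR True = False
t8 = t3 AND t6 = False AND False = False
t11 = t8 XOR t6 = False XOR False = False
t12 = S AND t4 = False AND True = False
t17 = t11 NAND t12 = False NAND False = True

t6 = False; t8 = False; t11 = False; t17 = True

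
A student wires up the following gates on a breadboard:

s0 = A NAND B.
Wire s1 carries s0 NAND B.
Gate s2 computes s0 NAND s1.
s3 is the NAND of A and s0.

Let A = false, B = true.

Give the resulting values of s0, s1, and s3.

s0 = true, s1 = false, s3 = true

s0 = A NAND B = false NAND true = true
s1 = s0 NAND B = true NAND true = false
s3 = A NAND s0 = false NAND true = true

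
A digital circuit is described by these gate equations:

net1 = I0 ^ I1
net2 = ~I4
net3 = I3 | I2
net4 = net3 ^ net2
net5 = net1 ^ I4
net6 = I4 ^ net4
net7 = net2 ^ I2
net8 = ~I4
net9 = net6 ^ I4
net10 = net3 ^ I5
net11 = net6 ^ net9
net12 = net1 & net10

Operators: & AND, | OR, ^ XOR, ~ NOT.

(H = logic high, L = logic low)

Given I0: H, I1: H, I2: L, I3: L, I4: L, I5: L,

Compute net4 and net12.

net1 = I0 XOR I1 = H XOR H = L
net2 = NOT I4 = NOT L = H
net3 = I3 OR I2 = L OR L = L
net4 = net3 XOR net2 = L XOR H = H
net10 = net3 XOR I5 = L XOR L = L
net12 = net1 AND net10 = L AND L = L

net4 = H; net12 = L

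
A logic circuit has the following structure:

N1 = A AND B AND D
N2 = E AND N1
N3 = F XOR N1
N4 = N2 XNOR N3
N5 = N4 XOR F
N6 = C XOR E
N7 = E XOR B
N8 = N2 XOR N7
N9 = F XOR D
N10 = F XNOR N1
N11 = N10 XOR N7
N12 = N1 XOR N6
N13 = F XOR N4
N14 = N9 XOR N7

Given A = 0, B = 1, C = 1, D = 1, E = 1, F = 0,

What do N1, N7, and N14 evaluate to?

N1 = 0, N7 = 0, N14 = 1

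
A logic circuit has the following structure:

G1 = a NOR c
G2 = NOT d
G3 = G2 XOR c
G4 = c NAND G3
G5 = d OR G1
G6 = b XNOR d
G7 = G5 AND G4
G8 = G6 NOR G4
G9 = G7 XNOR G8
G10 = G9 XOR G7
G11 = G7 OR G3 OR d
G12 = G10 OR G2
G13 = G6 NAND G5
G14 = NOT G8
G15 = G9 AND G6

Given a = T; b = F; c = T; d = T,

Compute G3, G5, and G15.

G3 = T  G5 = T  G15 = F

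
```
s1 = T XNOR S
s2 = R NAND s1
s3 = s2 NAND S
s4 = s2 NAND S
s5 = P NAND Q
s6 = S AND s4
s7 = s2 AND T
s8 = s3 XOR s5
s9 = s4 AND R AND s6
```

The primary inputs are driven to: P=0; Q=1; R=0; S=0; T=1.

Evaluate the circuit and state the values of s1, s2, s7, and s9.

s1 = 0, s2 = 1, s7 = 1, s9 = 0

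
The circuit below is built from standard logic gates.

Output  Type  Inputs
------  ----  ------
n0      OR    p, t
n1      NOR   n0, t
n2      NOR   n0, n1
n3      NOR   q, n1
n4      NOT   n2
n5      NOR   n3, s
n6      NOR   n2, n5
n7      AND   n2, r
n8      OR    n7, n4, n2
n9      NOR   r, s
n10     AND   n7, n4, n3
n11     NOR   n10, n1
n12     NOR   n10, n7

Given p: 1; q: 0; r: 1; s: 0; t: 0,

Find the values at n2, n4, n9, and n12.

n2 = 0, n4 = 1, n9 = 0, n12 = 1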